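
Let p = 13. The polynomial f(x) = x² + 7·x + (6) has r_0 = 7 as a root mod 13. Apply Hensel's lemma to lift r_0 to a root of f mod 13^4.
r_3 = 28555 (mod 28561)

Hensel: r_{i+1} = r_i − f(r_i)·(f′(r_i))^{-1} mod 13^{i+2}, f′(x) = 2x + 7. Iterate:
  r_0 = 7 (mod 13)
  r_1 = 163 (mod 169)
  r_2 = 2191 (mod 2197)
  r_3 = 28555 (mod 28561)
Final: r = 28555 satisfies f(r) ≡ 0 mod 13^4.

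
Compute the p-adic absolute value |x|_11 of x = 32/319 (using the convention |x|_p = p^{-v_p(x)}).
|32/319|_11 = 11

Step 1 — compute v_11(x) by factoring powers of 11 out of the numerator and denominator: v_11(32/319) = -1. Step 2 — apply |x|_p = p^{-v_p(x)} = 11^{1} = 11.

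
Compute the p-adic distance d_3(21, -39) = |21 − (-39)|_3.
d_3(21, -39) = 1/3

Step 1 — x − y = 21 − (-39) = 60. Step 2 — v_3(60) = 1 (factor: 60 = (3^1 · 20); the sign does not affect v_p). Step 3 — |x − y|_3 = 3^{-1} = 1/3.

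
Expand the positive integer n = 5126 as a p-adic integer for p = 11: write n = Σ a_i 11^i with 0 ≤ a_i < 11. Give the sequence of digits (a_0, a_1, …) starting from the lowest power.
(a_0, a_1, …) = (0, 4, 9, 3)

Repeated division by 11 gives the digits low-to-high: 5126 = 4·11^1 + 9·11^2 + 3·11^3. Digit sequence: (0, 4, 9, 3).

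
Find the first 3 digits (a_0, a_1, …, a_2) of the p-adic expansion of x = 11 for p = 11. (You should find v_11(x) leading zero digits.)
(a_0, …, a_2) = (0, 1, 0)

v_11(11) = 1, so a_0 = ... = a_0 = 0. Factor out: x = 11^1 · u with u = 1 a unit in ℤ_11. Expand u iteratively via a_{v+i} = u_i mod 11, u_{i+1} = (u_i − a_{v+i})/11:
  u_0 = 1;  a_1 = 1;  u_1 = (u_0 − 1)/11 = 0
  u_1 = 0;  a_2 = 0;  u_2 = (u_1 − 0)/11 = 0
Digits: (0, 1, 0).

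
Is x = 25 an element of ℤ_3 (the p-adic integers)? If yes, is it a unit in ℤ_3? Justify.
x ∈ ℤ_3^× (unit); v_3(x) = 0

ℤ_3 = {x ∈ ℚ_3 : v_3(x) ≥ 0} and ℤ_3^× = {x ∈ ℤ_3 : v_3(x) = 0}. Here v_3(25) = v_3(num) − v_3(den) = 0; compare against these criteria.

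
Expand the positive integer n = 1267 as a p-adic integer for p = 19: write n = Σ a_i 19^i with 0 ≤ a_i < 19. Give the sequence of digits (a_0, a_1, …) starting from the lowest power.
(a_0, a_1, …) = (13, 9, 3)

Repeated division by 19 gives the digits low-to-high: 1267 = 13 + 9·19^1 + 3·19^2. Digit sequence: (13, 9, 3).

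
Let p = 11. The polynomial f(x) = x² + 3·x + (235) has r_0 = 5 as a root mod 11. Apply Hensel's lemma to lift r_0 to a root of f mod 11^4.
r_3 = 12633 (mod 14641)

Hensel: r_{i+1} = r_i − f(r_i)·(f′(r_i))^{-1} mod 11^{i+2}, f′(x) = 2x + 3. Iterate:
  r_0 = 5 (mod 11)
  r_1 = 49 (mod 121)
  r_2 = 654 (mod 1331)
  r_3 = 12633 (mod 14641)
Final: r = 12633 satisfies f(r) ≡ 0 mod 11^4.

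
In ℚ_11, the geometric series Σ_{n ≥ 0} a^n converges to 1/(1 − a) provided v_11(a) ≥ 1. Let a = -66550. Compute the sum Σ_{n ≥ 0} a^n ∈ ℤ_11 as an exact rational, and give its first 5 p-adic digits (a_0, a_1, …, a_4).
Σ a^n = 1/(1 − a) = 1/66551;  first 5 digits = (1, 0, 0, 5, 6)

v_11(a) = 3 ≥ 1, so the series converges in ℤ_11 to 1/(1 − a) = 1/(1 − (-66550)) = 1/66551. Expand this rational in ℤ_11: compute digits iteratively via d_i = x_i mod 11, x_{i+1} = (x_i − d_i)/11. The first 5 digits are (1, 0, 0, 5, 6).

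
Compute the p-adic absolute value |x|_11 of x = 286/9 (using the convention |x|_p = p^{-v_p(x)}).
|286/9|_11 = 1/11

Step 1 — compute v_11(x) by factoring powers of 11 out of the numerator and denominator: v_11(286/9) = 1. Step 2 — apply |x|_p = p^{-v_p(x)} = 11^{-1} = 1/11.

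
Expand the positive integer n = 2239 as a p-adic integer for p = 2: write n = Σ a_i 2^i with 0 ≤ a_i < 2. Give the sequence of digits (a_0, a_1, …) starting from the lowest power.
(a_0, a_1, …) = (1, 1, 1, 1, 1, 1, 0, 1, 0, 0, 0, 1)

Repeated division by 2 gives the digits low-to-high: 2239 = 1 + 1·2^1 + 1·2^2 + 1·2^3 + 1·2^4 + 1·2^5 + 1·2^7 + 1·2^11. Digit sequence: (1, 1, 1, 1, 1, 1, 0, 1, 0, 0, 0, 1).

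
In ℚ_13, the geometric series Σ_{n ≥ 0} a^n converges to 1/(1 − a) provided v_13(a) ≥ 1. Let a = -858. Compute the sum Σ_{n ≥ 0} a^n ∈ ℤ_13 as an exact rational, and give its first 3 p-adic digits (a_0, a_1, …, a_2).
Σ a^n = 1/(1 − a) = 1/859;  first 3 digits = (1, 12, 8)

v_13(a) = 1 ≥ 1, so the series converges in ℤ_13 to 1/(1 − a) = 1/(1 − (-858)) = 1/859. Expand this rational in ℤ_13: compute digits iteratively via d_i = x_i mod 13, x_{i+1} = (x_i − d_i)/13. The first 3 digits are (1, 12, 8).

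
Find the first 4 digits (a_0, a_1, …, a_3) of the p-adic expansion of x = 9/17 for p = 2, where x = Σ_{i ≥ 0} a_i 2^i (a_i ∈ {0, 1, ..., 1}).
(a_0, …, a_3) = (1, 0, 0, 1)

v_2(9/17) = 0 (numerator and denominator both coprime to 2), so x ∈ ℤ_2^×. Compute digits iteratively via a_i = x_i mod 2, x_{i+1} = (x_i − a_i)/2, with x_0 = x:
  x_0 = 9/17;  a_0 = 1;  x_1 = (x_0 − 1)/2 = -4/17
  x_1 = -4/17;  a_1 = 0;  x_2 = (x_1 − 0)/2 = -2/17
  x_2 = -2/17;  a_2 = 0;  x_3 = (x_2 − 0)/2 = -1/17
  x_3 = -1/17;  a_3 = 1;  x_4 = (x_3 − 1)/2 = -9/17
Digits: (1, 0, 0, 1).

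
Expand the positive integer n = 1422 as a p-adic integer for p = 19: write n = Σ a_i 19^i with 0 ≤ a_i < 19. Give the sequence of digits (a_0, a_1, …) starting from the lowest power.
(a_0, a_1, …) = (16, 17, 3)

Repeated division by 19 gives the digits low-to-high: 1422 = 16 + 17·19^1 + 3·19^2. Digit sequence: (16, 17, 3).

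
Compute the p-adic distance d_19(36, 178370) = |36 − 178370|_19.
d_19(36, 178370) = 1/6859

Step 1 — x − y = 36 − 178370 = -178334. Step 2 — v_19(-178334) = 3 (factor: -178334 = −(19^3 · 26); the sign does not affect v_p). Step 3 — |x − y|_19 = 19^{-3} = 1/6859.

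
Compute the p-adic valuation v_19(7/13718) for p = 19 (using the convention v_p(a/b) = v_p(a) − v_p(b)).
v_19(7/13718) = -3

Factor powers of 19 from the numerator and denominator of the reduced fraction: 7 = 19^0 · 7 and 13718 = 19^3 · 2. Apply v_p(a/b) = v_p(a) − v_p(b): v_19(7/13718) = 0 − 3 = -3.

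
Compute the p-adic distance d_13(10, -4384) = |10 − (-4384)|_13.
d_13(10, -4384) = 1/2197

Step 1 — x − y = 10 − (-4384) = 4394. Step 2 — v_13(4394) = 3 (factor: 4394 = (13^3 · 2); the sign does not affect v_p). Step 3 — |x − y|_13 = 13^{-3} = 1/2197.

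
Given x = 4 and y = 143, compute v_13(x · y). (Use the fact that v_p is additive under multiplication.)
v_13(572) = 1

v_p(x) = 0 (factor: 4 = 13^0 · 4); v_p(y) = 1 (factor: 143 = 13^1 · 11). Additivity: v_p(xy) = v_p(x) + v_p(y) = 0 + 1 = 1. (Direct check: xy = 572 = 13^1 · (44).)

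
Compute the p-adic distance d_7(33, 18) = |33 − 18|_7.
d_7(33, 18) = 1

Step 1 — x − y = 33 − 18 = 15. Step 2 — v_7(15) = 0 (factor: 15 = (7^0 · 15); the sign does not affect v_p). Step 3 — |x − y|_7 = 7^{0} = 1.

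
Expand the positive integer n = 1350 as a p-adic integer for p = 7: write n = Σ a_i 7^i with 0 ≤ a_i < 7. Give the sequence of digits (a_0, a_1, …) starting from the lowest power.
(a_0, a_1, …) = (6, 3, 6, 3)

Repeated division by 7 gives the digits low-to-high: 1350 = 6 + 3·7^1 + 6·7^2 + 3·7^3. Digit sequence: (6, 3, 6, 3).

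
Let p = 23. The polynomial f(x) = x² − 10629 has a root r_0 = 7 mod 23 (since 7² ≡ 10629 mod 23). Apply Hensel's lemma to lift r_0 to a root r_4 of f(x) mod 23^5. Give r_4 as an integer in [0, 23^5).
r_4 = 4238355 (mod 6436343)

Hensel's recurrence: r_{i+1} = r_i − f(r_i)·(f′(r_i))^{-1} mod 23^{i+2}, with f′(x) = 2x. Iterate:
  r_0 = 7 (mod 23)
  r_1 = 7 (mod 529)
  r_2 = 4239 (mod 12167)
  r_3 = 40740 (mod 279841)
  r_4 = 4238355 (mod 6436343)
Final: r_4 = 4238355, and one checks f(r_4) ≡ 0 mod 23^5.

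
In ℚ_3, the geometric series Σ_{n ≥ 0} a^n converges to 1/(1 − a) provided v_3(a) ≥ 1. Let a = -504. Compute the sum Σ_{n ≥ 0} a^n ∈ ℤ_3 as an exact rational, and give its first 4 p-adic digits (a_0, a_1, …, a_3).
Σ a^n = 1/(1 − a) = 1/505;  first 4 digits = (1, 0, 1, 2)

v_3(a) = 2 ≥ 1, so the series converges in ℤ_3 to 1/(1 − a) = 1/(1 − (-504)) = 1/505. Expand this rational in ℤ_3: compute digits iteratively via d_i = x_i mod 3, x_{i+1} = (x_i − d_i)/3. The first 4 digits are (1, 0, 1, 2).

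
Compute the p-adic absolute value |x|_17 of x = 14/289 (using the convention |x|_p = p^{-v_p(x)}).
|14/289|_17 = 289

Step 1 — compute v_17(x) by factoring powers of 17 out of the numerator and denominator: v_17(14/289) = -2. Step 2 — apply |x|_p = p^{-v_p(x)} = 17^{2} = 289.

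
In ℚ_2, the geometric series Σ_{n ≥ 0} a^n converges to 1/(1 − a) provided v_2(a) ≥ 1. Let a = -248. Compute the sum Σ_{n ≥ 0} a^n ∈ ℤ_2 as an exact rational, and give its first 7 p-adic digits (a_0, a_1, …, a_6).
Σ a^n = 1/(1 − a) = 1/249;  first 7 digits = (1, 0, 0, 1, 0, 0, 1)

v_2(a) = 3 ≥ 1, so the series converges in ℤ_2 to 1/(1 − a) = 1/(1 − (-248)) = 1/249. Expand this rational in ℤ_2: compute digits iteratively via d_i = x_i mod 2, x_{i+1} = (x_i − d_i)/2. The first 7 digits are (1, 0, 0, 1, 0, 0, 1).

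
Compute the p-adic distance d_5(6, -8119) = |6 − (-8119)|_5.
d_5(6, -8119) = 1/625

Step 1 — x − y = 6 − (-8119) = 8125. Step 2 — v_5(8125) = 4 (factor: 8125 = (5^4 · 13); the sign does not affect v_p). Step 3 — |x − y|_5 = 5^{-4} = 1/625.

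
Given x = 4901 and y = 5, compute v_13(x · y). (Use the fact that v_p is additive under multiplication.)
v_13(24505) = 2

v_p(x) = 2 (factor: 4901 = 13^2 · 29); v_p(y) = 0 (factor: 5 = 13^0 · 5). Additivity: v_p(xy) = v_p(x) + v_p(y) = 2 + 0 = 2. (Direct check: xy = 24505 = 13^2 · (145).)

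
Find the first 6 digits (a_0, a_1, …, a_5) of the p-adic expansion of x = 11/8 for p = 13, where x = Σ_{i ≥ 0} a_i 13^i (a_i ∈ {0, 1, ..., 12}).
(a_0, …, a_5) = (3, 8, 1, 8, 1, 8)

v_13(11/8) = 0 (numerator and denominator both coprime to 13), so x ∈ ℤ_13^×. Compute digits iteratively via a_i = x_i mod 13, x_{i+1} = (x_i − a_i)/13, with x_0 = x:
  x_0 = 11/8;  a_0 = 3;  x_1 = (x_0 − 3)/13 = -1/8
  x_1 = -1/8;  a_1 = 8;  x_2 = (x_1 − 8)/13 = -5/8
  x_2 = -5/8;  a_2 = 1;  x_3 = (x_2 − 1)/13 = -1/8
  x_3 = -1/8;  a_3 = 8;  x_4 = (x_3 − 8)/13 = -5/8
  x_4 = -5/8;  a_4 = 1;  x_5 = (x_4 − 1)/13 = -1/8
  x_5 = -1/8;  a_5 = 8;  x_6 = (x_5 − 8)/13 = -5/8
Digits: (3, 8, 1, 8, 1, 8).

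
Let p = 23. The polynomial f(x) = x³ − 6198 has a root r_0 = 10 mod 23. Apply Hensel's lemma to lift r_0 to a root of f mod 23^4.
r_3 = 143806 (mod 279841)

Hensel: r_{i+1} = r_i − f(r_i)/f′(r_i) mod 23^{i+2}, where f′(x) = 3x². Iterate:
  r_0 = 10 (mod 23)
  r_1 = 447 (mod 529)
  r_2 = 9969 (mod 12167)
  r_3 = 143806 (mod 279841)
Final: r = 143806 with f(r) ≡ 0 mod 23^4.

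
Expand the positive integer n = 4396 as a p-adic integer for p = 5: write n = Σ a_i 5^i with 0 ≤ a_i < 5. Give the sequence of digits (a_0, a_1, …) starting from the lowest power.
(a_0, a_1, …) = (1, 4, 0, 0, 2, 1)

Repeated division by 5 gives the digits low-to-high: 4396 = 1 + 4·5^1 + 2·5^4 + 1·5^5. Digit sequence: (1, 4, 0, 0, 2, 1).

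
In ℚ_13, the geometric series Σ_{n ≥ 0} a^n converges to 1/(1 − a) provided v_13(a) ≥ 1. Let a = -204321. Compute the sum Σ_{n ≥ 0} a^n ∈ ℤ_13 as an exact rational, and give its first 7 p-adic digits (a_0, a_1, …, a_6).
Σ a^n = 1/(1 − a) = 1/204322;  first 7 digits = (1, 0, 0, 11, 5, 12, 3)

v_13(a) = 3 ≥ 1, so the series converges in ℤ_13 to 1/(1 − a) = 1/(1 − (-204321)) = 1/204322. Expand this rational in ℤ_13: compute digits iteratively via d_i = x_i mod 13, x_{i+1} = (x_i − d_i)/13. The first 7 digits are (1, 0, 0, 11, 5, 12, 3).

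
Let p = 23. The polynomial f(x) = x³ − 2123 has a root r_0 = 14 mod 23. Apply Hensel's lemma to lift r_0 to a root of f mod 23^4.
r_3 = 58848 (mod 279841)

Hensel: r_{i+1} = r_i − f(r_i)/f′(r_i) mod 23^{i+2}, where f′(x) = 3x². Iterate:
  r_0 = 14 (mod 23)
  r_1 = 129 (mod 529)
  r_2 = 10180 (mod 12167)
  r_3 = 58848 (mod 279841)
Final: r = 58848 with f(r) ≡ 0 mod 23^4.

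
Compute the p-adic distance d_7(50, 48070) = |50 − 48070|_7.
d_7(50, 48070) = 1/2401

Step 1 — x − y = 50 − 48070 = -48020. Step 2 — v_7(-48020) = 4 (factor: -48020 = −(7^4 · 20); the sign does not affect v_p). Step 3 — |x − y|_7 = 7^{-4} = 1/2401.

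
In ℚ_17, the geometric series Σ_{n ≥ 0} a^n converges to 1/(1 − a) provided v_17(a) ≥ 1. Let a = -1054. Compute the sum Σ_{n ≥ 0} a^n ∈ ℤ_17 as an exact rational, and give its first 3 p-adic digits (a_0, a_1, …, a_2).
Σ a^n = 1/(1 − a) = 1/1055;  first 3 digits = (1, 6, 15)

v_17(a) = 1 ≥ 1, so the series converges in ℤ_17 to 1/(1 − a) = 1/(1 − (-1054)) = 1/1055. Expand this rational in ℤ_17: compute digits iteratively via d_i = x_i mod 17, x_{i+1} = (x_i − d_i)/17. The first 3 digits are (1, 6, 15).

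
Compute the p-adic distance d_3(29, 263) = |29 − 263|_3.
d_3(29, 263) = 1/9

Step 1 — x − y = 29 − 263 = -234. Step 2 — v_3(-234) = 2 (factor: -234 = −(3^2 · 26); the sign does not affect v_p). Step 3 — |x − y|_3 = 3^{-2} = 1/9.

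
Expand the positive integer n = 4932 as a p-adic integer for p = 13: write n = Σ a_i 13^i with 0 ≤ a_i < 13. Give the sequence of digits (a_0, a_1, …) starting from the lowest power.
(a_0, a_1, …) = (5, 2, 3, 2)

Repeated division by 13 gives the digits low-to-high: 4932 = 5 + 2·13^1 + 3·13^2 + 2·13^3. Digit sequence: (5, 2, 3, 2).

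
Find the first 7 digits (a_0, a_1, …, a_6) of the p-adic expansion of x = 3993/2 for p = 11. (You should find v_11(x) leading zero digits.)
(a_0, …, a_6) = (0, 0, 0, 7, 5, 5, 5)

v_11(3993/2) = 3, so a_0 = ... = a_2 = 0. Factor out: x = 11^3 · u with u = 3/2 a unit in ℤ_11. Expand u iteratively via a_{v+i} = u_i mod 11, u_{i+1} = (u_i − a_{v+i})/11:
  u_0 = 3/2;  a_3 = 7;  u_1 = (u_0 − 7)/11 = -1/2
  u_1 = -1/2;  a_4 = 5;  u_2 = (u_1 − 5)/11 = -1/2
  u_2 = -1/2;  a_5 = 5;  u_3 = (u_2 − 5)/11 = -1/2
  u_3 = -1/2;  a_6 = 5;  u_4 = (u_3 − 5)/11 = -1/2
Digits: (0, 0, 0, 7, 5, 5, 5).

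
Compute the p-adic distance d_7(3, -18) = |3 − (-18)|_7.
d_7(3, -18) = 1/7

Step 1 — x − y = 3 − (-18) = 21. Step 2 — v_7(21) = 1 (factor: 21 = (7^1 · 3); the sign does not affect v_p). Step 3 — |x − y|_7 = 7^{-1} = 1/7.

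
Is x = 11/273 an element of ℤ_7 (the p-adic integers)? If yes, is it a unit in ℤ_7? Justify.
x ∉ ℤ_7 (v_7(x) = -1 < 0)

ℤ_7 = {x ∈ ℚ_7 : v_7(x) ≥ 0} and ℤ_7^× = {x ∈ ℤ_7 : v_7(x) = 0}. Here v_7(11/273) = v_7(num) − v_7(den) = -1; compare against these criteria.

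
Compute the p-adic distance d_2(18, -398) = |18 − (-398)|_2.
d_2(18, -398) = 1/32

Step 1 — x − y = 18 − (-398) = 416. Step 2 — v_2(416) = 5 (factor: 416 = (2^5 · 13); the sign does not affect v_p). Step 3 — |x − y|_2 = 2^{-5} = 1/32.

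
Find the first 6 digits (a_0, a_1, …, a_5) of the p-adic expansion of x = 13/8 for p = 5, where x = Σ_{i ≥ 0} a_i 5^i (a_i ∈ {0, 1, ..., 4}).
(a_0, …, a_5) = (1, 2, 4, 1, 4, 1)

v_5(13/8) = 0 (numerator and denominator both coprime to 5), so x ∈ ℤ_5^×. Compute digits iteratively via a_i = x_i mod 5, x_{i+1} = (x_i − a_i)/5, with x_0 = x:
  x_0 = 13/8;  a_0 = 1;  x_1 = (x_0 − 1)/5 = 1/8
  x_1 = 1/8;  a_1 = 2;  x_2 = (x_1 − 2)/5 = -3/8
  x_2 = -3/8;  a_2 = 4;  x_3 = (x_2 − 4)/5 = -7/8
  x_3 = -7/8;  a_3 = 1;  x_4 = (x_3 − 1)/5 = -3/8
  x_4 = -3/8;  a_4 = 4;  x_5 = (x_4 − 4)/5 = -7/8
  x_5 = -7/8;  a_5 = 1;  x_6 = (x_5 − 1)/5 = -3/8
Digits: (1, 2, 4, 1, 4, 1).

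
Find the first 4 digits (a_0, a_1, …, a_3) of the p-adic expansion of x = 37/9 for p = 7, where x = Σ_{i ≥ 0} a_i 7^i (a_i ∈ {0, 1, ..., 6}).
(a_0, …, a_3) = (1, 2, 6, 3)

v_7(37/9) = 0 (numerator and denominator both coprime to 7), so x ∈ ℤ_7^×. Compute digits iteratively via a_i = x_i mod 7, x_{i+1} = (x_i − a_i)/7, with x_0 = x:
  x_0 = 37/9;  a_0 = 1;  x_1 = (x_0 − 1)/7 = 4/9
  x_1 = 4/9;  a_1 = 2;  x_2 = (x_1 − 2)/7 = -2/9
  x_2 = -2/9;  a_2 = 6;  x_3 = (x_2 − 6)/7 = -8/9
  x_3 = -8/9;  a_3 = 3;  x_4 = (x_3 − 3)/7 = -5/9
Digits: (1, 2, 6, 3).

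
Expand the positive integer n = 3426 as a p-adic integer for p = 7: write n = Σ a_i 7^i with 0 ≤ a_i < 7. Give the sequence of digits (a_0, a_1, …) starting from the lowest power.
(a_0, a_1, …) = (3, 6, 6, 2, 1)

Repeated division by 7 gives the digits low-to-high: 3426 = 3 + 6·7^1 + 6·7^2 + 2·7^3 + 1·7^4. Digit sequence: (3, 6, 6, 2, 1).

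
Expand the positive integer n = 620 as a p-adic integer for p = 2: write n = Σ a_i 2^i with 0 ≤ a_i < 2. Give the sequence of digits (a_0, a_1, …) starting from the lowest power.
(a_0, a_1, …) = (0, 0, 1, 1, 0, 1, 1, 0, 0, 1)

Repeated division by 2 gives the digits low-to-high: 620 = 1·2^2 + 1·2^3 + 1·2^5 + 1·2^6 + 1·2^9. Digit sequence: (0, 0, 1, 1, 0, 1, 1, 0, 0, 1).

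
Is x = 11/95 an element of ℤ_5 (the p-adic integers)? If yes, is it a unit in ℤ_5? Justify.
x ∉ ℤ_5 (v_5(x) = -1 < 0)

ℤ_5 = {x ∈ ℚ_5 : v_5(x) ≥ 0} and ℤ_5^× = {x ∈ ℤ_5 : v_5(x) = 0}. Here v_5(11/95) = v_5(num) − v_5(den) = -1; compare against these criteria.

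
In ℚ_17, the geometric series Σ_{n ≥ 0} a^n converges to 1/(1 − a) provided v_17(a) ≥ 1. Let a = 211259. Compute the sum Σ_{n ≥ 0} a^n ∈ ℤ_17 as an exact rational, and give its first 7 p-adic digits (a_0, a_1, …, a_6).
Σ a^n = 1/(1 − a) = -1/211258;  first 7 digits = (1, 0, 0, 9, 2, 0, 13)

v_17(a) = 3 ≥ 1, so the series converges in ℤ_17 to 1/(1 − a) = 1/(1 − 211259) = -1/211258. Expand this rational in ℤ_17: compute digits iteratively via d_i = x_i mod 17, x_{i+1} = (x_i − d_i)/17. The first 7 digits are (1, 0, 0, 9, 2, 0, 13).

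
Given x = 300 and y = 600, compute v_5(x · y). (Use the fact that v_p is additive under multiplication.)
v_5(180000) = 4

v_p(x) = 2 (factor: 300 = 5^2 · 12); v_p(y) = 2 (factor: 600 = 5^2 · 24). Additivity: v_p(xy) = v_p(x) + v_p(y) = 2 + 2 = 4. (Direct check: xy = 180000 = 5^4 · (288).)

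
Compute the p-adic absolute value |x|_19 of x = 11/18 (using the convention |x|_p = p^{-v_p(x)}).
|11/18|_19 = 1

Step 1 — compute v_19(x) by factoring powers of 19 out of the numerator and denominator: v_19(11/18) = 0. Step 2 — apply |x|_p = p^{-v_p(x)} = 19^{0} = 1.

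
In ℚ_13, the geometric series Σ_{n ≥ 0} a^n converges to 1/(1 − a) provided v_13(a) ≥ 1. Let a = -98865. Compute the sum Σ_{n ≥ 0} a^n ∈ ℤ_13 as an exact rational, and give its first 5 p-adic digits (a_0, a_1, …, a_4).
Σ a^n = 1/(1 − a) = 1/98866;  first 5 digits = (1, 0, 0, 7, 9)

v_13(a) = 3 ≥ 1, so the series converges in ℤ_13 to 1/(1 − a) = 1/(1 − (-98865)) = 1/98866. Expand this rational in ℤ_13: compute digits iteratively via d_i = x_i mod 13, x_{i+1} = (x_i − d_i)/13. The first 5 digits are (1, 0, 0, 7, 9).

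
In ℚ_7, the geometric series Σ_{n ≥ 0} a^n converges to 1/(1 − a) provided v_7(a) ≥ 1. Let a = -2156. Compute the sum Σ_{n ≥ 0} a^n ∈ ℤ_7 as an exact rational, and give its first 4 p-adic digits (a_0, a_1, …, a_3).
Σ a^n = 1/(1 − a) = 1/2157;  first 4 digits = (1, 0, 5, 0)

v_7(a) = 2 ≥ 1, so the series converges in ℤ_7 to 1/(1 − a) = 1/(1 − (-2156)) = 1/2157. Expand this rational in ℤ_7: compute digits iteratively via d_i = x_i mod 7, x_{i+1} = (x_i − d_i)/7. The first 4 digits are (1, 0, 5, 0).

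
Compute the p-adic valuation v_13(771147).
v_13(771147) = 4

v_13(n) is the largest exponent k such that 13^k divides n. Factor out: 771147 = 13^4 · 27. (Sign doesn't affect v_p.) So v_13(771147) = 4.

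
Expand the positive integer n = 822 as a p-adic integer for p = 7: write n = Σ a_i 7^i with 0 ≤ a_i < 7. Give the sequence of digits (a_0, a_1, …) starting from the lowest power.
(a_0, a_1, …) = (3, 5, 2, 2)

Repeated division by 7 gives the digits low-to-high: 822 = 3 + 5·7^1 + 2·7^2 + 2·7^3. Digit sequence: (3, 5, 2, 2).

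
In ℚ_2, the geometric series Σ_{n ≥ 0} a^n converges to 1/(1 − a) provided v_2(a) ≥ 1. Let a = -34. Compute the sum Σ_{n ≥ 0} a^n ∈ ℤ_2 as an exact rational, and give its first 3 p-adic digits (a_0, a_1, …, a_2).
Σ a^n = 1/(1 − a) = 1/35;  first 3 digits = (1, 1, 0)

v_2(a) = 1 ≥ 1, so the series converges in ℤ_2 to 1/(1 − a) = 1/(1 − (-34)) = 1/35. Expand this rational in ℤ_2: compute digits iteratively via d_i = x_i mod 2, x_{i+1} = (x_i − d_i)/2. The first 3 digits are (1, 1, 0).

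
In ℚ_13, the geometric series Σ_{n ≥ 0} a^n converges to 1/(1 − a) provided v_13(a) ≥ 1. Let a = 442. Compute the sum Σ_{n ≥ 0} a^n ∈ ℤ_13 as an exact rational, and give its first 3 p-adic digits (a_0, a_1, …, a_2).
Σ a^n = 1/(1 − a) = -1/441;  first 3 digits = (1, 8, 1)

v_13(a) = 1 ≥ 1, so the series converges in ℤ_13 to 1/(1 − a) = 1/(1 − 442) = -1/441. Expand this rational in ℤ_13: compute digits iteratively via d_i = x_i mod 13, x_{i+1} = (x_i − d_i)/13. The first 3 digits are (1, 8, 1).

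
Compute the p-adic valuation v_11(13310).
v_11(13310) = 3

v_11(n) is the largest exponent k such that 11^k divides n. Factor out: 13310 = 11^3 · 10. (Sign doesn't affect v_p.) So v_11(13310) = 3.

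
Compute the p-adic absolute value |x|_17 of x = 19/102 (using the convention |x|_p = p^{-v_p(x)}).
|19/102|_17 = 17

Step 1 — compute v_17(x) by factoring powers of 17 out of the numerator and denominator: v_17(19/102) = -1. Step 2 — apply |x|_p = p^{-v_p(x)} = 17^{1} = 17.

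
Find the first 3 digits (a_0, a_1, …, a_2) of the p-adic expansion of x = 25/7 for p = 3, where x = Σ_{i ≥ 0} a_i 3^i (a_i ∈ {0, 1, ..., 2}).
(a_0, …, a_2) = (1, 0, 2)

v_3(25/7) = 0 (numerator and denominator both coprime to 3), so x ∈ ℤ_3^×. Compute digits iteratively via a_i = x_i mod 3, x_{i+1} = (x_i − a_i)/3, with x_0 = x:
  x_0 = 25/7;  a_0 = 1;  x_1 = (x_0 − 1)/3 = 6/7
  x_1 = 6/7;  a_1 = 0;  x_2 = (x_1 − 0)/3 = 2/7
  x_2 = 2/7;  a_2 = 2;  x_3 = (x_2 − 2)/3 = -4/7
Digits: (1, 0, 2).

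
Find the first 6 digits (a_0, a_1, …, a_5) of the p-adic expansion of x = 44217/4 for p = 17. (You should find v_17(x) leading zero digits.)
(a_0, …, a_5) = (0, 0, 0, 15, 12, 12)

v_17(44217/4) = 3, so a_0 = ... = a_2 = 0. Factor out: x = 17^3 · u with u = 9/4 a unit in ℤ_17. Expand u iteratively via a_{v+i} = u_i mod 17, u_{i+1} = (u_i − a_{v+i})/17:
  u_0 = 9/4;  a_3 = 15;  u_1 = (u_0 − 15)/17 = -3/4
  u_1 = -3/4;  a_4 = 12;  u_2 = (u_1 − 12)/17 = -3/4
  u_2 = -3/4;  a_5 = 12;  u_3 = (u_2 − 12)/17 = -3/4
Digits: (0, 0, 0, 15, 12, 12).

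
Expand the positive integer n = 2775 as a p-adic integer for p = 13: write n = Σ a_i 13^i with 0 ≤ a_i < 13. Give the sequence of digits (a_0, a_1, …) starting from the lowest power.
(a_0, a_1, …) = (6, 5, 3, 1)

Repeated division by 13 gives the digits low-to-high: 2775 = 6 + 5·13^1 + 3·13^2 + 1·13^3. Digit sequence: (6, 5, 3, 1).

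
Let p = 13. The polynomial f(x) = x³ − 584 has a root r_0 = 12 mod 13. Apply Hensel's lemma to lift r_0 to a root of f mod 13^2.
r_1 = 25 (mod 169)

Hensel: r_{i+1} = r_i − f(r_i)/f′(r_i) mod 13^{i+2}, where f′(x) = 3x². Iterate:
  r_0 = 12 (mod 13)
  r_1 = 25 (mod 169)
Final: r = 25 with f(r) ≡ 0 mod 13^2.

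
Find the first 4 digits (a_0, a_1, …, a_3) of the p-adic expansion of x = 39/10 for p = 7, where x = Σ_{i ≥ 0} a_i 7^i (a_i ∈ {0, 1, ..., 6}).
(a_0, …, a_3) = (6, 6, 4, 0)

v_7(39/10) = 0 (numerator and denominator both coprime to 7), so x ∈ ℤ_7^×. Compute digits iteratively via a_i = x_i mod 7, x_{i+1} = (x_i − a_i)/7, with x_0 = x:
  x_0 = 39/10;  a_0 = 6;  x_1 = (x_0 − 6)/7 = -3/10
  x_1 = -3/10;  a_1 = 6;  x_2 = (x_1 − 6)/7 = -9/10
  x_2 = -9/10;  a_2 = 4;  x_3 = (x_2 − 4)/7 = -7/10
  x_3 = -7/10;  a_3 = 0;  x_4 = (x_3 − 0)/7 = -1/10
Digits: (6, 6, 4, 0).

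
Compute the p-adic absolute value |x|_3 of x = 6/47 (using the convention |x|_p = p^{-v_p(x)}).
|6/47|_3 = 1/3

Step 1 — compute v_3(x) by factoring powers of 3 out of the numerator and denominator: v_3(6/47) = 1. Step 2 — apply |x|_p = p^{-v_p(x)} = 3^{-1} = 1/3.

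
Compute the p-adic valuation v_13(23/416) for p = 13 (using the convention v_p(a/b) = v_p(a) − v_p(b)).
v_13(23/416) = -1

Factor powers of 13 from the numerator and denominator of the reduced fraction: 23 = 13^0 · 23 and 416 = 13^1 · 32. Apply v_p(a/b) = v_p(a) − v_p(b): v_13(23/416) = 0 − 1 = -1.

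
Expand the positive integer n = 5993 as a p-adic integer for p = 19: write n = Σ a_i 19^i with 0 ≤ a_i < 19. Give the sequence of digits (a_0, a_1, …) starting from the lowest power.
(a_0, a_1, …) = (8, 11, 16)

Repeated division by 19 gives the digits low-to-high: 5993 = 8 + 11·19^1 + 16·19^2. Digit sequence: (8, 11, 16).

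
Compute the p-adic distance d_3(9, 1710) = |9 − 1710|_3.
d_3(9, 1710) = 1/243

Step 1 — x − y = 9 − 1710 = -1701. Step 2 — v_3(-1701) = 5 (factor: -1701 = −(3^5 · 7); the sign does not affect v_p). Step 3 — |x − y|_3 = 3^{-5} = 1/243.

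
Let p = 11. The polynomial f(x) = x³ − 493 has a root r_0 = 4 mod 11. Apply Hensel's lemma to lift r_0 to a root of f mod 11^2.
r_1 = 81 (mod 121)

Hensel: r_{i+1} = r_i − f(r_i)/f′(r_i) mod 11^{i+2}, where f′(x) = 3x². Iterate:
  r_0 = 4 (mod 11)
  r_1 = 81 (mod 121)
Final: r = 81 with f(r) ≡ 0 mod 11^2.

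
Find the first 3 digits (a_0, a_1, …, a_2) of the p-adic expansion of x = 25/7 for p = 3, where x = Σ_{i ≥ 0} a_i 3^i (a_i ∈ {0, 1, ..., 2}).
(a_0, …, a_2) = (1, 0, 2)

v_3(25/7) = 0 (numerator and denominator both coprime to 3), so x ∈ ℤ_3^×. Compute digits iteratively via a_i = x_i mod 3, x_{i+1} = (x_i − a_i)/3, with x_0 = x:
  x_0 = 25/7;  a_0 = 1;  x_1 = (x_0 − 1)/3 = 6/7
  x_1 = 6/7;  a_1 = 0;  x_2 = (x_1 − 0)/3 = 2/7
  x_2 = 2/7;  a_2 = 2;  x_3 = (x_2 − 2)/3 = -4/7
Digits: (1, 0, 2).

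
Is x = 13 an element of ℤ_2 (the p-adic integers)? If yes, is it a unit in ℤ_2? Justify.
x ∈ ℤ_2^× (unit); v_2(x) = 0

ℤ_2 = {x ∈ ℚ_2 : v_2(x) ≥ 0} and ℤ_2^× = {x ∈ ℤ_2 : v_2(x) = 0}. Here v_2(13) = v_2(num) − v_2(den) = 0; compare against these criteria.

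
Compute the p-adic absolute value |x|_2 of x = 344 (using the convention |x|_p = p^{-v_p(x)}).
|344|_2 = 1/8

Step 1 — compute v_2(x) by factoring powers of 2 out of the numerator and denominator: v_2(344) = 3. Step 2 — apply |x|_p = p^{-v_p(x)} = 2^{-3} = 1/8.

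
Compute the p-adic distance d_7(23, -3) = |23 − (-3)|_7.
d_7(23, -3) = 1

Step 1 — x − y = 23 − (-3) = 26. Step 2 — v_7(26) = 0 (factor: 26 = (7^0 · 26); the sign does not affect v_p). Step 3 — |x − y|_7 = 7^{0} = 1.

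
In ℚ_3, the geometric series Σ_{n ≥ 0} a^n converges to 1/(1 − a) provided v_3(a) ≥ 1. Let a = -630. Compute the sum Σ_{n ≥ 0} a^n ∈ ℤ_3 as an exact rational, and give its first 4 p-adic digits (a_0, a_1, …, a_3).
Σ a^n = 1/(1 − a) = 1/631;  first 4 digits = (1, 0, 2, 0)

v_3(a) = 2 ≥ 1, so the series converges in ℤ_3 to 1/(1 − a) = 1/(1 − (-630)) = 1/631. Expand this rational in ℤ_3: compute digits iteratively via d_i = x_i mod 3, x_{i+1} = (x_i − d_i)/3. The first 4 digits are (1, 0, 2, 0).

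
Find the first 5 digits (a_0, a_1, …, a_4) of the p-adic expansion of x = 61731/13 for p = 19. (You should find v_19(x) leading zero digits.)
(a_0, …, a_4) = (0, 0, 0, 8, 4)

v_19(61731/13) = 3, so a_0 = ... = a_2 = 0. Factor out: x = 19^3 · u with u = 9/13 a unit in ℤ_19. Expand u iteratively via a_{v+i} = u_i mod 19, u_{i+1} = (u_i − a_{v+i})/19:
  u_0 = 9/13;  a_3 = 8;  u_1 = (u_0 − 8)/19 = -5/13
  u_1 = -5/13;  a_4 = 4;  u_2 = (u_1 − 4)/19 = -3/13
Digits: (0, 0, 0, 8, 4).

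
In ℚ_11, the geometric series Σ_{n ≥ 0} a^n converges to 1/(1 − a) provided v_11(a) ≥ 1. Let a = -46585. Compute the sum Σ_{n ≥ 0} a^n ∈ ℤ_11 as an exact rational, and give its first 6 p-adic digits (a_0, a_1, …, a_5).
Σ a^n = 1/(1 − a) = 1/46586;  first 6 digits = (1, 0, 0, 9, 7, 10)

v_11(a) = 3 ≥ 1, so the series converges in ℤ_11 to 1/(1 − a) = 1/(1 − (-46585)) = 1/46586. Expand this rational in ℤ_11: compute digits iteratively via d_i = x_i mod 11, x_{i+1} = (x_i − d_i)/11. The first 6 digits are (1, 0, 0, 9, 7, 10).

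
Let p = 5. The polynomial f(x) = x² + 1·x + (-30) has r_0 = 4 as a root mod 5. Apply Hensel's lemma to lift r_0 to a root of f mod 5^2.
r_1 = 19 (mod 25)

Hensel: r_{i+1} = r_i − f(r_i)·(f′(r_i))^{-1} mod 5^{i+2}, f′(x) = 2x + 1. Iterate:
  r_0 = 4 (mod 5)
  r_1 = 19 (mod 25)
Final: r = 19 satisfies f(r) ≡ 0 mod 5^2.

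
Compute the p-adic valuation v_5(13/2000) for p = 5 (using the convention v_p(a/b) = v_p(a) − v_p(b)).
v_5(13/2000) = -3

Factor powers of 5 from the numerator and denominator of the reduced fraction: 13 = 5^0 · 13 and 2000 = 5^3 · 16. Apply v_p(a/b) = v_p(a) − v_p(b): v_5(13/2000) = 0 − 3 = -3.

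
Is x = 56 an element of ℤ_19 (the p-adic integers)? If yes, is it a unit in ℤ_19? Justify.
x ∈ ℤ_19^× (unit); v_19(x) = 0

ℤ_19 = {x ∈ ℚ_19 : v_19(x) ≥ 0} and ℤ_19^× = {x ∈ ℤ_19 : v_19(x) = 0}. Here v_19(56) = v_19(num) − v_19(den) = 0; compare against these criteria.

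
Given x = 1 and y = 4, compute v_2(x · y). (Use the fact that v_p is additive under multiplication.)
v_2(4) = 2

v_p(x) = 0 (factor: 1 = 2^0 · 1); v_p(y) = 2 (factor: 4 = 2^2 · 1). Additivity: v_p(xy) = v_p(x) + v_p(y) = 0 + 2 = 2. (Direct check: xy = 4 = 2^2 · (1).)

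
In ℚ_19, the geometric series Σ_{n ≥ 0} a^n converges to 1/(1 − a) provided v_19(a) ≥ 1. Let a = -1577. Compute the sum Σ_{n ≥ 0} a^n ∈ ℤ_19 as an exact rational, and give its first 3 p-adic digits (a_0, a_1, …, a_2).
Σ a^n = 1/(1 − a) = 1/1578;  first 3 digits = (1, 12, 6)

v_19(a) = 1 ≥ 1, so the series converges in ℤ_19 to 1/(1 − a) = 1/(1 − (-1577)) = 1/1578. Expand this rational in ℤ_19: compute digits iteratively via d_i = x_i mod 19, x_{i+1} = (x_i − d_i)/19. The first 3 digits are (1, 12, 6).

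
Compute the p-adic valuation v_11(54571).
v_11(54571) = 3

v_11(n) is the largest exponent k such that 11^k divides n. Factor out: 54571 = 11^3 · 41. (Sign doesn't affect v_p.) So v_11(54571) = 3.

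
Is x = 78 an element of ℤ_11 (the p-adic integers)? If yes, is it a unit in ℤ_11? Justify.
x ∈ ℤ_11^× (unit); v_11(x) = 0

ℤ_11 = {x ∈ ℚ_11 : v_11(x) ≥ 0} and ℤ_11^× = {x ∈ ℤ_11 : v_11(x) = 0}. Here v_11(78) = v_11(num) − v_11(den) = 0; compare against these criteria.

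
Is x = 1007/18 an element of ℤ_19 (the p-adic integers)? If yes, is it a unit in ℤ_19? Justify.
x ∈ ℤ_19 but not a unit; v_19(x) = 1 > 0

ℤ_19 = {x ∈ ℚ_19 : v_19(x) ≥ 0} and ℤ_19^× = {x ∈ ℤ_19 : v_19(x) = 0}. Here v_19(1007/18) = v_19(num) − v_19(den) = 1; compare against these criteria.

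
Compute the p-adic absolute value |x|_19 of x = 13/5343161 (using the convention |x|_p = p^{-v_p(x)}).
|13/5343161|_19 = 130321

Step 1 — compute v_19(x) by factoring powers of 19 out of the numerator and denominator: v_19(13/5343161) = -4. Step 2 — apply |x|_p = p^{-v_p(x)} = 19^{4} = 130321.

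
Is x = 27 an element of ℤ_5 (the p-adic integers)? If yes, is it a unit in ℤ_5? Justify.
x ∈ ℤ_5^× (unit); v_5(x) = 0

ℤ_5 = {x ∈ ℚ_5 : v_5(x) ≥ 0} and ℤ_5^× = {x ∈ ℤ_5 : v_5(x) = 0}. Here v_5(27) = v_5(num) − v_5(den) = 0; compare against these criteria.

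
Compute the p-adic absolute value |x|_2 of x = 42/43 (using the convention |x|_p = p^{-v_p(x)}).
|42/43|_2 = 1/2

Step 1 — compute v_2(x) by factoring powers of 2 out of the numerator and denominator: v_2(42/43) = 1. Step 2 — apply |x|_p = p^{-v_p(x)} = 2^{-1} = 1/2.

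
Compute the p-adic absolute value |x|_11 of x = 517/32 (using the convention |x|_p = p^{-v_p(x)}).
|517/32|_11 = 1/11

Step 1 — compute v_11(x) by factoring powers of 11 out of the numerator and denominator: v_11(517/32) = 1. Step 2 — apply |x|_p = p^{-v_p(x)} = 11^{-1} = 1/11.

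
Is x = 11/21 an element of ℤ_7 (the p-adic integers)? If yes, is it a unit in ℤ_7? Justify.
x ∉ ℤ_7 (v_7(x) = -1 < 0)

ℤ_7 = {x ∈ ℚ_7 : v_7(x) ≥ 0} and ℤ_7^× = {x ∈ ℤ_7 : v_7(x) = 0}. Here v_7(11/21) = v_7(num) − v_7(den) = -1; compare against these criteria.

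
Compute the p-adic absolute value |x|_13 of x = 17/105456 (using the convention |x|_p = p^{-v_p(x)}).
|17/105456|_13 = 2197

Step 1 — compute v_13(x) by factoring powers of 13 out of the numerator and denominator: v_13(17/105456) = -3. Step 2 — apply |x|_p = p^{-v_p(x)} = 13^{3} = 2197.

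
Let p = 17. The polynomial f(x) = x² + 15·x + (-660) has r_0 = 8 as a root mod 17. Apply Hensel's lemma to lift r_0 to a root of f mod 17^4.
r_3 = 20272 (mod 83521)

Hensel: r_{i+1} = r_i − f(r_i)·(f′(r_i))^{-1} mod 17^{i+2}, f′(x) = 2x + 15. Iterate:
  r_0 = 8 (mod 17)
  r_1 = 42 (mod 289)
  r_2 = 620 (mod 4913)
  r_3 = 20272 (mod 83521)
Final: r = 20272 satisfies f(r) ≡ 0 mod 17^4.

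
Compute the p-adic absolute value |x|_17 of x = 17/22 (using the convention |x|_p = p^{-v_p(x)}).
|17/22|_17 = 1/17

Step 1 — compute v_17(x) by factoring powers of 17 out of the numerator and denominator: v_17(17/22) = 1. Step 2 — apply |x|_p = p^{-v_p(x)} = 17^{-1} = 1/17.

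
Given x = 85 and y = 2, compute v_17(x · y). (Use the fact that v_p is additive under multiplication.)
v_17(170) = 1

v_p(x) = 1 (factor: 85 = 17^1 · 5); v_p(y) = 0 (factor: 2 = 17^0 · 2). Additivity: v_p(xy) = v_p(x) + v_p(y) = 1 + 0 = 1. (Direct check: xy = 170 = 17^1 · (10).)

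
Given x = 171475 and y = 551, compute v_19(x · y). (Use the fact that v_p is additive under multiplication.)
v_19(94482725) = 4

v_p(x) = 3 (factor: 171475 = 19^3 · 25); v_p(y) = 1 (factor: 551 = 19^1 · 29). Additivity: v_p(xy) = v_p(x) + v_p(y) = 3 + 1 = 4. (Direct check: xy = 94482725 = 19^4 · (725).)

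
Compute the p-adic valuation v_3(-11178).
v_3(-11178) = 5

v_3(n) is the largest exponent k such that 3^k divides n. Factor out: -11178 = -3^5 · 46. (Sign doesn't affect v_p.) So v_3(-11178) = 5.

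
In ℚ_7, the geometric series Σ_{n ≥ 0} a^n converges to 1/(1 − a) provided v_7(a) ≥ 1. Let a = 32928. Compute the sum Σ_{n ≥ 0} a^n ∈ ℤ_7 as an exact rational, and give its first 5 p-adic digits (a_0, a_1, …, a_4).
Σ a^n = 1/(1 − a) = -1/32927;  first 5 digits = (1, 0, 0, 5, 6)

v_7(a) = 3 ≥ 1, so the series converges in ℤ_7 to 1/(1 − a) = 1/(1 − 32928) = -1/32927. Expand this rational in ℤ_7: compute digits iteratively via d_i = x_i mod 7, x_{i+1} = (x_i − d_i)/7. The first 5 digits are (1, 0, 0, 5, 6).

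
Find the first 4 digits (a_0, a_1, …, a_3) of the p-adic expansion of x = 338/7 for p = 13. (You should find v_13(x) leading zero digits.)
(a_0, …, a_3) = (0, 0, 4, 9)

v_13(338/7) = 2, so a_0 = ... = a_1 = 0. Factor out: x = 13^2 · u with u = 2/7 a unit in ℤ_13. Expand u iteratively via a_{v+i} = u_i mod 13, u_{i+1} = (u_i − a_{v+i})/13:
  u_0 = 2/7;  a_2 = 4;  u_1 = (u_0 − 4)/13 = -2/7
  u_1 = -2/7;  a_3 = 9;  u_2 = (u_1 − 9)/13 = -5/7
Digits: (0, 0, 4, 9).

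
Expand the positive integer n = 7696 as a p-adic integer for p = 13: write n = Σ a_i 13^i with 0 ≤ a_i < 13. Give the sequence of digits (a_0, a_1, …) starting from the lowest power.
(a_0, a_1, …) = (0, 7, 6, 3)

Repeated division by 13 gives the digits low-to-high: 7696 = 7·13^1 + 6·13^2 + 3·13^3. Digit sequence: (0, 7, 6, 3).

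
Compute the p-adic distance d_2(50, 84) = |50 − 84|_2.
d_2(50, 84) = 1/2

Step 1 — x − y = 50 − 84 = -34. Step 2 — v_2(-34) = 1 (factor: -34 = −(2^1 · 17); the sign does not affect v_p). Step 3 — |x − y|_2 = 2^{-1} = 1/2.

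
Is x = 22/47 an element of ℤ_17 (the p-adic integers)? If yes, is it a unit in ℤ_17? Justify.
x ∈ ℤ_17^× (unit); v_17(x) = 0

ℤ_17 = {x ∈ ℚ_17 : v_17(x) ≥ 0} and ℤ_17^× = {x ∈ ℤ_17 : v_17(x) = 0}. Here v_17(22/47) = v_17(num) − v_17(den) = 0; compare against these criteria.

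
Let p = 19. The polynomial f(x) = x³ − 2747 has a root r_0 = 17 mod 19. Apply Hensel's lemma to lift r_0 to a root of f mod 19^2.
r_1 = 17 (mod 361)

Hensel: r_{i+1} = r_i − f(r_i)/f′(r_i) mod 19^{i+2}, where f′(x) = 3x². Iterate:
  r_0 = 17 (mod 19)
  r_1 = 17 (mod 361)
Final: r = 17 with f(r) ≡ 0 mod 19^2.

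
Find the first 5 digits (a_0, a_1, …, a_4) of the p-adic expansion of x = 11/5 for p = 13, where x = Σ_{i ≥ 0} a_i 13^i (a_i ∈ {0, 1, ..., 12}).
(a_0, …, a_4) = (10, 2, 5, 10, 7)

v_13(11/5) = 0 (numerator and denominator both coprime to 13), so x ∈ ℤ_13^×. Compute digits iteratively via a_i = x_i mod 13, x_{i+1} = (x_i − a_i)/13, with x_0 = x:
  x_0 = 11/5;  a_0 = 10;  x_1 = (x_0 − 10)/13 = -3/5
  x_1 = -3/5;  a_1 = 2;  x_2 = (x_1 − 2)/13 = -1/5
  x_2 = -1/5;  a_2 = 5;  x_3 = (x_2 − 5)/13 = -2/5
  x_3 = -2/5;  a_3 = 10;  x_4 = (x_3 − 10)/13 = -4/5
  x_4 = -4/5;  a_4 = 7;  x_5 = (x_4 − 7)/13 = -3/5
Digits: (10, 2, 5, 10, 7).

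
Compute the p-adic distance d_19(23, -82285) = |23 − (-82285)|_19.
d_19(23, -82285) = 1/6859

Step 1 — x − y = 23 − (-82285) = 82308. Step 2 — v_19(82308) = 3 (factor: 82308 = (19^3 · 12); the sign does not affect v_p). Step 3 — |x − y|_19 = 19^{-3} = 1/6859.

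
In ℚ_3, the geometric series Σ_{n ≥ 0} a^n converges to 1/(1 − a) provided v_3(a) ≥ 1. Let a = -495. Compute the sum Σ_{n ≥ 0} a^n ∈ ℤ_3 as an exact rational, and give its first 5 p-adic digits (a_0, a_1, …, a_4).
Σ a^n = 1/(1 − a) = 1/496;  first 5 digits = (1, 0, 2, 2, 0)

v_3(a) = 2 ≥ 1, so the series converges in ℤ_3 to 1/(1 − a) = 1/(1 − (-495)) = 1/496. Expand this rational in ℤ_3: compute digits iteratively via d_i = x_i mod 3, x_{i+1} = (x_i − d_i)/3. The first 5 digits are (1, 0, 2, 2, 0).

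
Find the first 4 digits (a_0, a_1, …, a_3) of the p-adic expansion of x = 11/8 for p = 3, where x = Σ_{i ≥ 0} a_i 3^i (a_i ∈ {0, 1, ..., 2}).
(a_0, …, a_3) = (1, 2, 2, 1)

v_3(11/8) = 0 (numerator and denominator both coprime to 3), so x ∈ ℤ_3^×. Compute digits iteratively via a_i = x_i mod 3, x_{i+1} = (x_i − a_i)/3, with x_0 = x:
  x_0 = 11/8;  a_0 = 1;  x_1 = (x_0 − 1)/3 = 1/8
  x_1 = 1/8;  a_1 = 2;  x_2 = (x_1 − 2)/3 = -5/8
  x_2 = -5/8;  a_2 = 2;  x_3 = (x_2 − 2)/3 = -7/8
  x_3 = -7/8;  a_3 = 1;  x_4 = (x_3 − 1)/3 = -5/8
Digits: (1, 2, 2, 1).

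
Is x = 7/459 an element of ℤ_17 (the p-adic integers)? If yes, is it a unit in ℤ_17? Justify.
x ∉ ℤ_17 (v_17(x) = -1 < 0)

ℤ_17 = {x ∈ ℚ_17 : v_17(x) ≥ 0} and ℤ_17^× = {x ∈ ℤ_17 : v_17(x) = 0}. Here v_17(7/459) = v_17(num) − v_17(den) = -1; compare against these criteria.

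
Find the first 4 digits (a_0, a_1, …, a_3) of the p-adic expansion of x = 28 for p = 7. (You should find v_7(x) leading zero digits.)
(a_0, …, a_3) = (0, 4, 0, 0)

v_7(28) = 1, so a_0 = ... = a_0 = 0. Factor out: x = 7^1 · u with u = 4 a unit in ℤ_7. Expand u iteratively via a_{v+i} = u_i mod 7, u_{i+1} = (u_i − a_{v+i})/7:
  u_0 = 4;  a_1 = 4;  u_1 = (u_0 − 4)/7 = 0
  u_1 = 0;  a_2 = 0;  u_2 = (u_1 − 0)/7 = 0
  u_2 = 0;  a_3 = 0;  u_3 = (u_2 − 0)/7 = 0
Digits: (0, 4, 0, 0).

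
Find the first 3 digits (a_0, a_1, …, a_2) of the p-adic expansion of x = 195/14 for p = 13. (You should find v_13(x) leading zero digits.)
(a_0, …, a_2) = (0, 2, 12)

v_13(195/14) = 1, so a_0 = ... = a_0 = 0. Factor out: x = 13^1 · u with u = 15/14 a unit in ℤ_13. Expand u iteratively via a_{v+i} = u_i mod 13, u_{i+1} = (u_i − a_{v+i})/13:
  u_0 = 15/14;  a_1 = 2;  u_1 = (u_0 − 2)/13 = -1/14
  u_1 = -1/14;  a_2 = 12;  u_2 = (u_1 − 12)/13 = -13/14
Digits: (0, 2, 12).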